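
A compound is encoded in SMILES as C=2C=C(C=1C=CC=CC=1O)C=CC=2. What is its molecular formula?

Heavy atoms from the SMILES: 12 C, 1 O.
Implicit hydrogens by atom environment:
  9 × C (aromatic): 1 H each → 9
  3 × C (aromatic): no H
  1 × O: 1 H
  Total hydrogens = 10.
Molecular formula: C12H10O

C12H10O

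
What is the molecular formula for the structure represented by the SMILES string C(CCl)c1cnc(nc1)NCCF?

C8H11ClFN3

Heavy atoms from the SMILES: 8 C, 1 Cl, 1 F, 3 N.
Implicit hydrogens by atom environment:
  4 × C: 2 H each → 8
  2 × C (aromatic): 1 H each → 2
  2 × C (aromatic): no H
  2 × N (aromatic): no H
  1 × Cl: no H
  1 × F: no H
  1 × N: 1 H
  Total hydrogens = 11.
Molecular formula: C8H11ClFN3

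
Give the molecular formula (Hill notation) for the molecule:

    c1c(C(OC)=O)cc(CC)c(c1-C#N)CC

C13H15NO2

Heavy atoms from the SMILES: 13 C, 1 N, 2 O.
Implicit hydrogens by atom environment:
  4 × C (aromatic): no H
  3 × C: 3 H each → 9
  2 × C: 2 H each → 4
  2 × C (aromatic): 1 H each → 2
  2 × C: no H
  2 × O: no H
  1 × N: no H
  Total hydrogens = 15.
Molecular formula: C13H15NO2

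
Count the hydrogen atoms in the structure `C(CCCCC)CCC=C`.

Hydrogens are implicit in SMILES; fill each atom to its normal valence:
  8 × C: 2 H each → 16
  1 × C: 3 H
  1 × C: 1 H
  Total hydrogens = 20.

20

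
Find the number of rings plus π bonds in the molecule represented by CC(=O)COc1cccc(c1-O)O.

Molecular formula from the SMILES: C9H10O4.
DoU = (2C + 2 + N − H − X)/2 = (2·9 + 2 + 0 − 10 − 0)/2 = 10/2 = 5.
(Structurally: 1 ring(s) + 4 π bond(s) = 5.)

5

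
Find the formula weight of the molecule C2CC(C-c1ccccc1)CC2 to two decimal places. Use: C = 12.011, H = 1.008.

160.26

Molecular formula: C12H16.
M = 12×12.011 + 16×1.008 = 160.26 g/mol.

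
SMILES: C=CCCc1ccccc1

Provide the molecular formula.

C10H12

Heavy atoms from the SMILES: 10 C.
Implicit hydrogens by atom environment:
  5 × C (aromatic): 1 H each → 5
  3 × C: 2 H each → 6
  1 × C: 1 H
  1 × C (aromatic): no H
  Total hydrogens = 12.
Molecular formula: C10H12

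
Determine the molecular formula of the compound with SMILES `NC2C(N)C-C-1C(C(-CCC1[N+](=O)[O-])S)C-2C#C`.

Heavy atoms from the SMILES: 12 C, 3 N, 2 O, 1 S.
Implicit hydrogens by atom environment:
  8 × C: 1 H each → 8
  3 × C: 2 H each → 6
  2 × N: 2 H each → 4
  1 × C: no H
  1 × N (charge +1): no H
  1 × O: no H
  1 × O (charge -1): no H
  1 × S: 1 H
  Total hydrogens = 19.
Molecular formula: C12H19N3O2S

C12H19N3O2S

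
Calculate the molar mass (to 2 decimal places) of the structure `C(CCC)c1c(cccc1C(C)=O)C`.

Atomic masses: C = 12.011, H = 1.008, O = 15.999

Molecular formula: C13H18O.
M = 13×12.011 + 18×1.008 + 1×15.999 = 190.29 g/mol.

190.29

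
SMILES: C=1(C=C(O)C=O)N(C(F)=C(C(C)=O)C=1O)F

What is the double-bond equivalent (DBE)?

Molecular formula from the SMILES: C9H7F2NO4.
DoU = (2C + 2 + N − H − X)/2 = (2·9 + 2 + 1 − 7 − 2)/2 = 12/2 = 6.
(Structurally: 1 ring(s) + 5 π bond(s) = 6.)

6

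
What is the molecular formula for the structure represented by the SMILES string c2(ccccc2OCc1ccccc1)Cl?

Heavy atoms from the SMILES: 13 C, 1 Cl, 1 O.
Implicit hydrogens by atom environment:
  9 × C (aromatic): 1 H each → 9
  3 × C (aromatic): no H
  1 × C: 2 H
  1 × Cl: no H
  1 × O: no H
  Total hydrogens = 11.
Molecular formula: C13H11ClO

C13H11ClO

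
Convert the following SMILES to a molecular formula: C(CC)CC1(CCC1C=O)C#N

Heavy atoms from the SMILES: 10 C, 1 N, 1 O.
Implicit hydrogens by atom environment:
  5 × C: 2 H each → 10
  2 × C: 1 H each → 2
  2 × C: no H
  1 × C: 3 H
  1 × N: no H
  1 × O: no H
  Total hydrogens = 15.
Molecular formula: C10H15NO

C10H15NO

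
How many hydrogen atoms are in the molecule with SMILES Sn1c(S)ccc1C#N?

4

Hydrogens are implicit in SMILES; fill each atom to its normal valence:
  2 × C (aromatic): 1 H each → 2
  2 × C (aromatic): no H
  2 × S: 1 H each → 2
  1 × C: no H
  1 × N (aromatic): no H
  1 × N: no H
  Total hydrogens = 4.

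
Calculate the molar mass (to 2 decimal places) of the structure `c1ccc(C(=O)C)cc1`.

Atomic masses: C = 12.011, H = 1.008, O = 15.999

Molecular formula: C8H8O.
M = 8×12.011 + 8×1.008 + 1×15.999 = 120.15 g/mol.

120.15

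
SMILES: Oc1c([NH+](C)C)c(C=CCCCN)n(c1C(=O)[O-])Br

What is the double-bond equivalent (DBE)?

5

Molecular formula from the SMILES: C12H18BrN3O3.
DoU = (2C + 2 + N − H − X)/2 = (2·12 + 2 + 3 − 18 − 1)/2 = 10/2 = 5.
(Structurally: 1 ring(s) + 4 π bond(s) = 5.)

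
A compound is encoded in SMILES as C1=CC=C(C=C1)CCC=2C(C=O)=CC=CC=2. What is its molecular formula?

Heavy atoms from the SMILES: 15 C, 1 O.
Implicit hydrogens by atom environment:
  9 × C (aromatic): 1 H each → 9
  3 × C (aromatic): no H
  2 × C: 2 H each → 4
  1 × C: 1 H
  1 × O: no H
  Total hydrogens = 14.
Molecular formula: C15H14O

C15H14O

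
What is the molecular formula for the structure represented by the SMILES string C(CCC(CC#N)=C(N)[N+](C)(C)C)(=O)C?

Heavy atoms from the SMILES: 11 C, 3 N, 1 O.
Implicit hydrogens by atom environment:
  4 × C: 3 H each → 12
  4 × C: no H
  3 × C: 2 H each → 6
  1 × N: 2 H
  1 × N (charge +1): no H
  1 × N: no H
  1 × O: no H
  Total hydrogens = 20.
Net charge +1.
Molecular formula: C11H20N3O+

C11H20N3O+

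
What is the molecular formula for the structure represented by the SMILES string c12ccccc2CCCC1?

C10H12

Heavy atoms from the SMILES: 10 C.
Implicit hydrogens by atom environment:
  4 × C: 2 H each → 8
  4 × C (aromatic): 1 H each → 4
  2 × C (aromatic): no H
  Total hydrogens = 12.
Molecular formula: C10H12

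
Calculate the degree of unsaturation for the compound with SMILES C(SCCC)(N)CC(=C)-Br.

Molecular formula from the SMILES: C7H14BrNS.
DoU = (2C + 2 + N − H − X)/2 = (2·7 + 2 + 1 − 14 − 1)/2 = 2/2 = 1.
(Structurally: 0 ring(s) + 1 π bond(s) = 1.)

1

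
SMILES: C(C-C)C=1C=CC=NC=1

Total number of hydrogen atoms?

11

Hydrogens are implicit in SMILES; fill each atom to its normal valence:
  4 × C (aromatic): 1 H each → 4
  2 × C: 2 H each → 4
  1 × C: 3 H
  1 × C (aromatic): no H
  1 × N (aromatic): no H
  Total hydrogens = 11.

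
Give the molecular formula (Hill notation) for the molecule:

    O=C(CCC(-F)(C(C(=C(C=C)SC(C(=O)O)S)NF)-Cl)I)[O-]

C11H12ClF2INO4S2-

Heavy atoms from the SMILES: 11 C, 1 Cl, 2 F, 1 I, 1 N, 4 O, 2 S.
Implicit hydrogens by atom environment:
  5 × C: no H
  3 × C: 2 H each → 6
  3 × C: 1 H each → 3
  2 × F: no H
  2 × O: no H
  1 × Cl: no H
  1 × I: no H
  1 × N: 1 H
  1 × O: 1 H
  1 × O (charge -1): no H
  1 × S: 1 H
  1 × S: no H
  Total hydrogens = 12.
Net charge -1.
Molecular formula: C11H12ClF2INO4S2-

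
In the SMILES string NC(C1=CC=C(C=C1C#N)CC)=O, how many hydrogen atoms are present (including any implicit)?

Hydrogens are implicit in SMILES; fill each atom to its normal valence:
  3 × C (aromatic): 1 H each → 3
  3 × C (aromatic): no H
  2 × C: no H
  1 × C: 3 H
  1 × C: 2 H
  1 × N: 2 H
  1 × N: no H
  1 × O: no H
  Total hydrogens = 10.

10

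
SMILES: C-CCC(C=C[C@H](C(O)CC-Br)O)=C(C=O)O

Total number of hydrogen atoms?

Hydrogens are implicit in SMILES; fill each atom to its normal valence:
  5 × C: 1 H each → 5
  4 × C: 2 H each → 8
  3 × O: 1 H each → 3
  2 × C: no H
  1 × Br: no H
  1 × C: 3 H
  1 × O: no H
  Total hydrogens = 19.

19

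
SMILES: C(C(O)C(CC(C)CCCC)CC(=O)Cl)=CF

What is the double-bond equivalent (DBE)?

Molecular formula from the SMILES: C13H22ClFO2.
DoU = (2C + 2 + N − H − X)/2 = (2·13 + 2 + 0 − 22 − 2)/2 = 4/2 = 2.
(Structurally: 0 ring(s) + 2 π bond(s) = 2.)

2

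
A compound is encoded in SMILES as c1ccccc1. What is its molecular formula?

C6H6

Heavy atoms from the SMILES: 6 C.
Implicit hydrogens by atom environment:
  6 × C (aromatic): 1 H each → 6
  Total hydrogens = 6.
Molecular formula: C6H6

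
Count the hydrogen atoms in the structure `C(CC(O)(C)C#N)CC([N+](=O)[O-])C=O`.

12

Hydrogens are implicit in SMILES; fill each atom to its normal valence:
  3 × C: 2 H each → 6
  2 × C: 1 H each → 2
  2 × C: no H
  2 × O: no H
  1 × C: 3 H
  1 × N: no H
  1 × N (charge +1): no H
  1 × O: 1 H
  1 × O (charge -1): no H
  Total hydrogens = 12.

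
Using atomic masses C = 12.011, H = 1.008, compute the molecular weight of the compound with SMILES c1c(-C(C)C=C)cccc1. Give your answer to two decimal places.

132.21

Molecular formula: C10H12.
M = 10×12.011 + 12×1.008 = 132.21 g/mol.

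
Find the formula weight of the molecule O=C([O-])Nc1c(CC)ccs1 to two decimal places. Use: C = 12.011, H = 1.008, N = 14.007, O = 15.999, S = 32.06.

Molecular formula: C7H8NO2S-.
M = 7×12.011 + 8×1.008 + 1×14.007 + 2×15.999 + 1×32.06 = 170.21 g/mol.

170.21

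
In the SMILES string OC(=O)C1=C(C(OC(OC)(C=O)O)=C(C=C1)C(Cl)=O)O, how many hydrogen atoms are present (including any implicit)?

Hydrogens are implicit in SMILES; fill each atom to its normal valence:
  5 × O: no H
  4 × C (aromatic): no H
  3 × C: no H
  3 × O: 1 H each → 3
  2 × C (aromatic): 1 H each → 2
  1 × C: 3 H
  1 × C: 1 H
  1 × Cl: no H
  Total hydrogens = 9.

9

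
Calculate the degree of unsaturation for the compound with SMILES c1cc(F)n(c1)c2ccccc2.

Molecular formula from the SMILES: C10H8FN.
DoU = (2C + 2 + N − H − X)/2 = (2·10 + 2 + 1 − 8 − 1)/2 = 14/2 = 7.
(Structurally: 2 ring(s) + 5 π bond(s) = 7.)

7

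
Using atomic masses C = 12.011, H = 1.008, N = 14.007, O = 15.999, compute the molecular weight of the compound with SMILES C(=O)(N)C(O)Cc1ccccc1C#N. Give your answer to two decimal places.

Molecular formula: C10H10N2O2.
M = 10×12.011 + 10×1.008 + 2×14.007 + 2×15.999 = 190.20 g/mol.

190.20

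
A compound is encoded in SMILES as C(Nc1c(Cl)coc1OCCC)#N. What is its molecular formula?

Heavy atoms from the SMILES: 8 C, 1 Cl, 2 N, 2 O.
Implicit hydrogens by atom environment:
  3 × C (aromatic): no H
  2 × C: 2 H each → 4
  1 × C: 3 H
  1 × C (aromatic): 1 H
  1 × C: no H
  1 × Cl: no H
  1 × N: 1 H
  1 × N: no H
  1 × O (aromatic): no H
  1 × O: no H
  Total hydrogens = 9.
Molecular formula: C8H9ClN2O2

C8H9ClN2O2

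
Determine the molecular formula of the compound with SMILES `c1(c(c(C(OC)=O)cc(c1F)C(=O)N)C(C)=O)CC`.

Heavy atoms from the SMILES: 13 C, 1 F, 1 N, 4 O.
Implicit hydrogens by atom environment:
  5 × C (aromatic): no H
  4 × O: no H
  3 × C: 3 H each → 9
  3 × C: no H
  1 × C: 2 H
  1 × C (aromatic): 1 H
  1 × F: no H
  1 × N: 2 H
  Total hydrogens = 14.
Molecular formula: C13H14FNO4

C13H14FNO4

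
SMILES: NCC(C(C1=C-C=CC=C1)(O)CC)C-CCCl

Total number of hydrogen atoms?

22

Hydrogens are implicit in SMILES; fill each atom to its normal valence:
  5 × C: 2 H each → 10
  5 × C (aromatic): 1 H each → 5
  1 × C: 3 H
  1 × C: 1 H
  1 × C: no H
  1 × C (aromatic): no H
  1 × Cl: no H
  1 × N: 2 H
  1 × O: 1 H
  Total hydrogens = 22.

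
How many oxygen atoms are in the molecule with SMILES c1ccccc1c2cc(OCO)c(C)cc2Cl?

2

The symbol for oxygen appears 2 times in the SMILES.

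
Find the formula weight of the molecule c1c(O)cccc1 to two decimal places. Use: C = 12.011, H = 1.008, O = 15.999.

Molecular formula: C6H6O.
M = 6×12.011 + 6×1.008 + 1×15.999 = 94.11 g/mol.

94.11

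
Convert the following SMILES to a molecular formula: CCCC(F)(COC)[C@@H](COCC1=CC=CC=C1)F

C15H22F2O2

Heavy atoms from the SMILES: 15 C, 2 F, 2 O.
Implicit hydrogens by atom environment:
  5 × C: 2 H each → 10
  5 × C (aromatic): 1 H each → 5
  2 × C: 3 H each → 6
  2 × F: no H
  2 × O: no H
  1 × C: 1 H
  1 × C: no H
  1 × C (aromatic): no H
  Total hydrogens = 22.
Molecular formula: C15H22F2O2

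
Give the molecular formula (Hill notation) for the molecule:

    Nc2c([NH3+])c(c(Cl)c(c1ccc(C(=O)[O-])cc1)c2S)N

C13H12ClN3O2S

Heavy atoms from the SMILES: 13 C, 1 Cl, 3 N, 2 O, 1 S.
Implicit hydrogens by atom environment:
  8 × C (aromatic): no H
  4 × C (aromatic): 1 H each → 4
  2 × N: 2 H each → 4
  1 × C: no H
  1 × Cl: no H
  1 × N (charge +1): 3 H
  1 × O: no H
  1 × O (charge -1): no H
  1 × S: 1 H
  Total hydrogens = 12.
Molecular formula: C13H12ClN3O2S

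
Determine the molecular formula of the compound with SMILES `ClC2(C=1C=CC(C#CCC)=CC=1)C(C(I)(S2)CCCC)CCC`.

Heavy atoms from the SMILES: 20 C, 1 Cl, 1 I, 1 S.
Implicit hydrogens by atom environment:
  6 × C: 2 H each → 12
  4 × C (aromatic): 1 H each → 4
  4 × C: no H
  3 × C: 3 H each → 9
  2 × C (aromatic): no H
  1 × C: 1 H
  1 × Cl: no H
  1 × I: no H
  1 × S: no H
  Total hydrogens = 26.
Molecular formula: C20H26ClIS

C20H26ClIS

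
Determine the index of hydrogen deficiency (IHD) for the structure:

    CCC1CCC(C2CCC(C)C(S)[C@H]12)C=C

3

Molecular formula from the SMILES: C15H26S.
DoU = (2C + 2 + N − H − X)/2 = (2·15 + 2 + 0 − 26 − 0)/2 = 6/2 = 3.
(Structurally: 2 ring(s) + 1 π bond(s) = 3.)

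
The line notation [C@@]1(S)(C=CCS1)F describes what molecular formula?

Heavy atoms from the SMILES: 4 C, 1 F, 2 S.
Implicit hydrogens by atom environment:
  2 × C: 1 H each → 2
  1 × C: 2 H
  1 × C: no H
  1 × F: no H
  1 × S: 1 H
  1 × S: no H
  Total hydrogens = 5.
Molecular formula: C4H5FS2

C4H5FS2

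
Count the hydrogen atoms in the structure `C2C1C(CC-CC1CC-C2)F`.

Hydrogens are implicit in SMILES; fill each atom to its normal valence:
  7 × C: 2 H each → 14
  3 × C: 1 H each → 3
  1 × F: no H
  Total hydrogens = 17.

17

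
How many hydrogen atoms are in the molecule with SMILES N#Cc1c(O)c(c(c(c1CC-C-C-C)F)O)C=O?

14

Hydrogens are implicit in SMILES; fill each atom to its normal valence:
  6 × C (aromatic): no H
  4 × C: 2 H each → 8
  2 × O: 1 H each → 2
  1 × C: 3 H
  1 × C: 1 H
  1 × C: no H
  1 × F: no H
  1 × N: no H
  1 × O: no H
  Total hydrogens = 14.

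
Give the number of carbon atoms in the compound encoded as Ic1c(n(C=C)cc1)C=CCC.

10

The symbol for carbon appears 10 times in the SMILES. Lowercase c denotes aromatic carbon and counts toward C.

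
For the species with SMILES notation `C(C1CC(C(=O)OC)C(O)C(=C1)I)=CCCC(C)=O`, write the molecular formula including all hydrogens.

Heavy atoms from the SMILES: 14 C, 1 I, 4 O.
Implicit hydrogens by atom environment:
  6 × C: 1 H each → 6
  3 × C: 2 H each → 6
  3 × C: no H
  3 × O: no H
  2 × C: 3 H each → 6
  1 × I: no H
  1 × O: 1 H
  Total hydrogens = 19.
Molecular formula: C14H19IO4

C14H19IO4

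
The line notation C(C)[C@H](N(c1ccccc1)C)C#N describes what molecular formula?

C11H14N2

Heavy atoms from the SMILES: 11 C, 2 N.
Implicit hydrogens by atom environment:
  5 × C (aromatic): 1 H each → 5
  2 × C: 3 H each → 6
  2 × N: no H
  1 × C: 2 H
  1 × C: 1 H
  1 × C: no H
  1 × C (aromatic): no H
  Total hydrogens = 14.
Molecular formula: C11H14N2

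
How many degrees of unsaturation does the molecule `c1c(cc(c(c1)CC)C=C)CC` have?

Molecular formula from the SMILES: C12H16.
DoU = (2C + 2 + N − H − X)/2 = (2·12 + 2 + 0 − 16 − 0)/2 = 10/2 = 5.
(Structurally: 1 ring(s) + 4 π bond(s) = 5.)

5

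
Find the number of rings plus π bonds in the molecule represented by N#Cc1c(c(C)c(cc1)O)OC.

6

Molecular formula from the SMILES: C9H9NO2.
DoU = (2C + 2 + N − H − X)/2 = (2·9 + 2 + 1 − 9 − 0)/2 = 12/2 = 6.
(Structurally: 1 ring(s) + 5 π bond(s) = 6.)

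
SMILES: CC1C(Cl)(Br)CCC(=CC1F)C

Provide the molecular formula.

Heavy atoms from the SMILES: 1 Br, 9 C, 1 Cl, 1 F.
Implicit hydrogens by atom environment:
  3 × C: 1 H each → 3
  2 × C: 3 H each → 6
  2 × C: 2 H each → 4
  2 × C: no H
  1 × Br: no H
  1 × Cl: no H
  1 × F: no H
  Total hydrogens = 13.
Molecular formula: C9H13BrClF

C9H13BrClF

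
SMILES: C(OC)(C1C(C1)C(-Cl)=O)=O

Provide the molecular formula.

C6H7ClO3

Heavy atoms from the SMILES: 6 C, 1 Cl, 3 O.
Implicit hydrogens by atom environment:
  3 × O: no H
  2 × C: 1 H each → 2
  2 × C: no H
  1 × C: 3 H
  1 × C: 2 H
  1 × Cl: no H
  Total hydrogens = 7.
Molecular formula: C6H7ClO3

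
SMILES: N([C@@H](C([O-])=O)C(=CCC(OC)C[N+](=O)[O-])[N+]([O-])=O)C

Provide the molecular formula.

C9H14N3O7-

Heavy atoms from the SMILES: 9 C, 3 N, 7 O.
Implicit hydrogens by atom environment:
  4 × O: no H
  3 × C: 1 H each → 3
  3 × O (charge -1): no H
  2 × C: 3 H each → 6
  2 × C: 2 H each → 4
  2 × C: no H
  2 × N (charge +1): no H
  1 × N: 1 H
  Total hydrogens = 14.
Net charge -1.
Molecular formula: C9H14N3O7-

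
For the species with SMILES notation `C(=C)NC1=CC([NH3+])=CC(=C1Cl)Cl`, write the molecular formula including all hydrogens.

Heavy atoms from the SMILES: 8 C, 2 Cl, 2 N.
Implicit hydrogens by atom environment:
  4 × C (aromatic): no H
  2 × C (aromatic): 1 H each → 2
  2 × Cl: no H
  1 × C: 2 H
  1 × C: 1 H
  1 × N (charge +1): 3 H
  1 × N: 1 H
  Total hydrogens = 9.
Net charge +1.
Molecular formula: C8H9Cl2N2+

C8H9Cl2N2+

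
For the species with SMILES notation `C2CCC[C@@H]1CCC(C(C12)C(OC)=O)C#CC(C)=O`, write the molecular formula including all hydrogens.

Heavy atoms from the SMILES: 16 C, 3 O.
Implicit hydrogens by atom environment:
  6 × C: 2 H each → 12
  4 × C: 1 H each → 4
  4 × C: no H
  3 × O: no H
  2 × C: 3 H each → 6
  Total hydrogens = 22.
Molecular formula: C16H22O3

C16H22O3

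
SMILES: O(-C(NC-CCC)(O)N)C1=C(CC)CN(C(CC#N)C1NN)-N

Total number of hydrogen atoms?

29

Hydrogens are implicit in SMILES; fill each atom to its normal valence:
  6 × C: 2 H each → 12
  4 × C: no H
  3 × N: 2 H each → 6
  2 × C: 3 H each → 6
  2 × C: 1 H each → 2
  2 × N: 1 H each → 2
  2 × N: no H
  1 × O: 1 H
  1 × O: no H
  Total hydrogens = 29.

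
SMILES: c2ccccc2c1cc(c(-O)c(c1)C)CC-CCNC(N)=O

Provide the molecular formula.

C18H22N2O2

Heavy atoms from the SMILES: 18 C, 2 N, 2 O.
Implicit hydrogens by atom environment:
  7 × C (aromatic): 1 H each → 7
  5 × C (aromatic): no H
  4 × C: 2 H each → 8
  1 × C: 3 H
  1 × C: no H
  1 × N: 2 H
  1 × N: 1 H
  1 × O: 1 H
  1 × O: no H
  Total hydrogens = 22.
Molecular formula: C18H22N2O2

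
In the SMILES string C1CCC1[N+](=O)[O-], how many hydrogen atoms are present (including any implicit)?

Hydrogens are implicit in SMILES; fill each atom to its normal valence:
  3 × C: 2 H each → 6
  1 × C: 1 H
  1 × N (charge +1): no H
  1 × O: no H
  1 × O (charge -1): no H
  Total hydrogens = 7.

7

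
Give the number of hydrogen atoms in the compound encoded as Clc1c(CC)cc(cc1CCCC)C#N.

16

Hydrogens are implicit in SMILES; fill each atom to its normal valence:
  4 × C: 2 H each → 8
  4 × C (aromatic): no H
  2 × C: 3 H each → 6
  2 × C (aromatic): 1 H each → 2
  1 × C: no H
  1 × Cl: no H
  1 × N: no H
  Total hydrogens = 16.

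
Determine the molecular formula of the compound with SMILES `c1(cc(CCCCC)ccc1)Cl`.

Heavy atoms from the SMILES: 11 C, 1 Cl.
Implicit hydrogens by atom environment:
  4 × C: 2 H each → 8
  4 × C (aromatic): 1 H each → 4
  2 × C (aromatic): no H
  1 × C: 3 H
  1 × Cl: no H
  Total hydrogens = 15.
Molecular formula: C11H15Cl

C11H15Cl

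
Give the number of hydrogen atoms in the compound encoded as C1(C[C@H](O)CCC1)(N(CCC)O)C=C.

21

Hydrogens are implicit in SMILES; fill each atom to its normal valence:
  7 × C: 2 H each → 14
  2 × C: 1 H each → 2
  2 × O: 1 H each → 2
  1 × C: 3 H
  1 × C: no H
  1 × N: no H
  Total hydrogens = 21.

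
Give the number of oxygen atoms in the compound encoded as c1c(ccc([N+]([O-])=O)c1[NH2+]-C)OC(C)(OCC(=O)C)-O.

6

The symbol for oxygen appears 6 times in the SMILES.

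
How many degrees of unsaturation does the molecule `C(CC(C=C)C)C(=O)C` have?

Molecular formula from the SMILES: C8H14O.
DoU = (2C + 2 + N − H − X)/2 = (2·8 + 2 + 0 − 14 − 0)/2 = 4/2 = 2.
(Structurally: 0 ring(s) + 2 π bond(s) = 2.)

2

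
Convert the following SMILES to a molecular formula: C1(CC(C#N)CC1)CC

C8H13N

Heavy atoms from the SMILES: 8 C, 1 N.
Implicit hydrogens by atom environment:
  4 × C: 2 H each → 8
  2 × C: 1 H each → 2
  1 × C: 3 H
  1 × C: no H
  1 × N: no H
  Total hydrogens = 13.
Molecular formula: C8H13N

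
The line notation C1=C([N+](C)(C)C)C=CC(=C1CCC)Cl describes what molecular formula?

C12H19ClN+

Heavy atoms from the SMILES: 12 C, 1 Cl, 1 N.
Implicit hydrogens by atom environment:
  4 × C: 3 H each → 12
  3 × C (aromatic): 1 H each → 3
  3 × C (aromatic): no H
  2 × C: 2 H each → 4
  1 × Cl: no H
  1 × N (charge +1): no H
  Total hydrogens = 19.
Net charge +1.
Molecular formula: C12H19ClN+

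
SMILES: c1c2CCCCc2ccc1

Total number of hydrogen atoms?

Hydrogens are implicit in SMILES; fill each atom to its normal valence:
  4 × C: 2 H each → 8
  4 × C (aromatic): 1 H each → 4
  2 × C (aromatic): no H
  Total hydrogens = 12.

12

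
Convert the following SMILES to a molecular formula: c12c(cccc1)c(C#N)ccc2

Heavy atoms from the SMILES: 11 C, 1 N.
Implicit hydrogens by atom environment:
  7 × C (aromatic): 1 H each → 7
  3 × C (aromatic): no H
  1 × C: no H
  1 × N: no H
  Total hydrogens = 7.
Molecular formula: C11H7N

C11H7N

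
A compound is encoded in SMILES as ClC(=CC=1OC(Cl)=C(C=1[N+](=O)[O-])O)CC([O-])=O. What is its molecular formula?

C8H4Cl2NO6-

Heavy atoms from the SMILES: 8 C, 2 Cl, 1 N, 6 O.
Implicit hydrogens by atom environment:
  4 × C (aromatic): no H
  2 × C: no H
  2 × Cl: no H
  2 × O: no H
  2 × O (charge -1): no H
  1 × C: 2 H
  1 × C: 1 H
  1 × N (charge +1): no H
  1 × O: 1 H
  1 × O (aromatic): no H
  Total hydrogens = 4.
Net charge -1.
Molecular formula: C8H4Cl2NO6-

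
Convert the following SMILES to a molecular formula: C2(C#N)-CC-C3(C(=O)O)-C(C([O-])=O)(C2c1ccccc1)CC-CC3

C19H20NO4-

Heavy atoms from the SMILES: 19 C, 1 N, 4 O.
Implicit hydrogens by atom environment:
  6 × C: 2 H each → 12
  5 × C (aromatic): 1 H each → 5
  5 × C: no H
  2 × C: 1 H each → 2
  2 × O: no H
  1 × C (aromatic): no H
  1 × N: no H
  1 × O: 1 H
  1 × O (charge -1): no H
  Total hydrogens = 20.
Net charge -1.
Molecular formula: C19H20NO4-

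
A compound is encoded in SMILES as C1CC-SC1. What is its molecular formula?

Heavy atoms from the SMILES: 4 C, 1 S.
Implicit hydrogens by atom environment:
  4 × C: 2 H each → 8
  1 × S: no H
  Total hydrogens = 8.
Molecular formula: C4H8S

C4H8S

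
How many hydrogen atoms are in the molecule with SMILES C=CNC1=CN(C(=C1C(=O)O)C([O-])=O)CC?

Hydrogens are implicit in SMILES; fill each atom to its normal valence:
  3 × C (aromatic): no H
  2 × C: 2 H each → 4
  2 × C: no H
  2 × O: no H
  1 × C: 3 H
  1 × C (aromatic): 1 H
  1 × C: 1 H
  1 × N: 1 H
  1 × N (aromatic): no H
  1 × O: 1 H
  1 × O (charge -1): no H
  Total hydrogens = 11.

11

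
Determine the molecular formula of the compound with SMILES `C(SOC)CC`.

Heavy atoms from the SMILES: 4 C, 1 O, 1 S.
Implicit hydrogens by atom environment:
  2 × C: 3 H each → 6
  2 × C: 2 H each → 4
  1 × O: no H
  1 × S: no H
  Total hydrogens = 10.
Molecular formula: C4H10OS

C4H10OS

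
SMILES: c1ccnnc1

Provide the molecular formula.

Heavy atoms from the SMILES: 4 C, 2 N.
Implicit hydrogens by atom environment:
  4 × C (aromatic): 1 H each → 4
  2 × N (aromatic): no H
  Total hydrogens = 4.
Molecular formula: C4H4N2

C4H4N2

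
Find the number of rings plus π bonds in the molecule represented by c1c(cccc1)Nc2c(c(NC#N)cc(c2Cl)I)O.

Molecular formula from the SMILES: C13H9ClIN3O.
DoU = (2C + 2 + N − H − X)/2 = (2·13 + 2 + 3 − 9 − 2)/2 = 20/2 = 10.
(Structurally: 2 ring(s) + 8 π bond(s) = 10.)

10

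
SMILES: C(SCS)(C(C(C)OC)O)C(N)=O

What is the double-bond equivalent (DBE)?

Molecular formula from the SMILES: C7H15NO3S2.
DoU = (2C + 2 + N − H − X)/2 = (2·7 + 2 + 1 − 15 − 0)/2 = 2/2 = 1.
(Structurally: 0 ring(s) + 1 π bond(s) = 1.)

1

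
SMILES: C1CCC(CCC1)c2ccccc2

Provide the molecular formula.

Heavy atoms from the SMILES: 13 C.
Implicit hydrogens by atom environment:
  6 × C: 2 H each → 12
  5 × C (aromatic): 1 H each → 5
  1 × C: 1 H
  1 × C (aromatic): no H
  Total hydrogens = 18.
Molecular formula: C13H18

C13H18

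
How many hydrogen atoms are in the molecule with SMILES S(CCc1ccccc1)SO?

10

Hydrogens are implicit in SMILES; fill each atom to its normal valence:
  5 × C (aromatic): 1 H each → 5
  2 × C: 2 H each → 4
  2 × S: no H
  1 × C (aromatic): no H
  1 × O: 1 H
  Total hydrogens = 10.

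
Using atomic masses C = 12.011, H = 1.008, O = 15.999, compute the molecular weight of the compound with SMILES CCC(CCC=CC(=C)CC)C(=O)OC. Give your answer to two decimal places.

Molecular formula: C13H22O2.
M = 13×12.011 + 22×1.008 + 2×15.999 = 210.32 g/mol.

210.32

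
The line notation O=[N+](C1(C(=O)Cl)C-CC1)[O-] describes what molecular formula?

C5H6ClNO3

Heavy atoms from the SMILES: 5 C, 1 Cl, 1 N, 3 O.
Implicit hydrogens by atom environment:
  3 × C: 2 H each → 6
  2 × C: no H
  2 × O: no H
  1 × Cl: no H
  1 × N (charge +1): no H
  1 × O (charge -1): no H
  Total hydrogens = 6.
Molecular formula: C5H6ClNO3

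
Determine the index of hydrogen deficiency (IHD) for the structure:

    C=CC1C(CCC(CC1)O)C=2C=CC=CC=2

6

Molecular formula from the SMILES: C15H20O.
DoU = (2C + 2 + N − H − X)/2 = (2·15 + 2 + 0 − 20 − 0)/2 = 12/2 = 6.
(Structurally: 2 ring(s) + 4 π bond(s) = 6.)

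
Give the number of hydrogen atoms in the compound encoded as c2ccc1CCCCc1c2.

Hydrogens are implicit in SMILES; fill each atom to its normal valence:
  4 × C: 2 H each → 8
  4 × C (aromatic): 1 H each → 4
  2 × C (aromatic): no H
  Total hydrogens = 12.

12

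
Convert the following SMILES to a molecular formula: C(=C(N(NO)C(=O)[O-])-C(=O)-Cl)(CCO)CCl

C7H9Cl2N2O5-

Heavy atoms from the SMILES: 7 C, 2 Cl, 2 N, 5 O.
Implicit hydrogens by atom environment:
  4 × C: no H
  3 × C: 2 H each → 6
  2 × Cl: no H
  2 × O: 1 H each → 2
  2 × O: no H
  1 × N: 1 H
  1 × N: no H
  1 × O (charge -1): no H
  Total hydrogens = 9.
Net charge -1.
Molecular formula: C7H9Cl2N2O5-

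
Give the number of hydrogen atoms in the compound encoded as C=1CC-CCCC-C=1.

Hydrogens are implicit in SMILES; fill each atom to its normal valence:
  6 × C: 2 H each → 12
  2 × C: 1 H each → 2
  Total hydrogens = 14.

14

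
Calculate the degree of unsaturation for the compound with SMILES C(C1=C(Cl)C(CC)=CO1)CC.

Molecular formula from the SMILES: C9H13ClO.
DoU = (2C + 2 + N − H − X)/2 = (2·9 + 2 + 0 − 13 − 1)/2 = 6/2 = 3.
(Structurally: 1 ring(s) + 2 π bond(s) = 3.)

3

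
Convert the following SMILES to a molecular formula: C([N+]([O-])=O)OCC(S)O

Heavy atoms from the SMILES: 3 C, 1 N, 4 O, 1 S.
Implicit hydrogens by atom environment:
  2 × C: 2 H each → 4
  2 × O: no H
  1 × C: 1 H
  1 × N (charge +1): no H
  1 × O: 1 H
  1 × O (charge -1): no H
  1 × S: 1 H
  Total hydrogens = 7.
Molecular formula: C3H7NO4S

C3H7NO4S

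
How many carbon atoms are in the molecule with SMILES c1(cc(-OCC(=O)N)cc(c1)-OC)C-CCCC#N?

The symbol for carbon appears 14 times in the SMILES. Lowercase c denotes aromatic carbon and counts toward C.

14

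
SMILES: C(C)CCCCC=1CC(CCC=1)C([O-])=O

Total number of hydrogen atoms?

Hydrogens are implicit in SMILES; fill each atom to its normal valence:
  8 × C: 2 H each → 16
  2 × C: 1 H each → 2
  2 × C: no H
  1 × C: 3 H
  1 × O: no H
  1 × O (charge -1): no H
  Total hydrogens = 21.

21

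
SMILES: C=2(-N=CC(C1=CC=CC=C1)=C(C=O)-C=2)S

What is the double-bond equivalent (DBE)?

9

Molecular formula from the SMILES: C12H9NOS.
DoU = (2C + 2 + N − H − X)/2 = (2·12 + 2 + 1 − 9 − 0)/2 = 18/2 = 9.
(Structurally: 2 ring(s) + 7 π bond(s) = 9.)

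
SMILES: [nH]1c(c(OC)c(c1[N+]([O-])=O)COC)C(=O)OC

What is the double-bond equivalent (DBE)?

5

Molecular formula from the SMILES: C9H12N2O6.
DoU = (2C + 2 + N − H − X)/2 = (2·9 + 2 + 2 − 12 − 0)/2 = 10/2 = 5.
(Structurally: 1 ring(s) + 4 π bond(s) = 5.)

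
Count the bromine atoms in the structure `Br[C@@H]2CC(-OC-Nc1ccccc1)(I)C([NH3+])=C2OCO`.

The symbol for bromine appears 1 time in the SMILES.

1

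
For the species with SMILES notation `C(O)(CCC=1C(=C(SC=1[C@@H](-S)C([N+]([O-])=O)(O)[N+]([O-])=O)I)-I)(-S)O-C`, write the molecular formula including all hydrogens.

C10H12I2N2O7S3

Heavy atoms from the SMILES: 10 C, 2 I, 2 N, 7 O, 3 S.
Implicit hydrogens by atom environment:
  4 × C (aromatic): no H
  3 × O: no H
  2 × C: 2 H each → 4
  2 × C: no H
  2 × I: no H
  2 × N (charge +1): no H
  2 × O: 1 H each → 2
  2 × O (charge -1): no H
  2 × S: 1 H each → 2
  1 × C: 3 H
  1 × C: 1 H
  1 × S (aromatic): no H
  Total hydrogens = 12.
Molecular formula: C10H12I2N2O7S3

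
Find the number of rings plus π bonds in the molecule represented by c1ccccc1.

4

Molecular formula from the SMILES: C6H6.
DoU = (2C + 2 + N − H − X)/2 = (2·6 + 2 + 0 − 6 − 0)/2 = 8/2 = 4.
(Structurally: 1 ring(s) + 3 π bond(s) = 4.)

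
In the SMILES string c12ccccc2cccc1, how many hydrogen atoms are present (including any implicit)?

Hydrogens are implicit in SMILES; fill each atom to its normal valence:
  8 × C (aromatic): 1 H each → 8
  2 × C (aromatic): no H
  Total hydrogens = 8.

8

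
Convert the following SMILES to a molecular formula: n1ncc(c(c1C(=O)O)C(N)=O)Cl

Heavy atoms from the SMILES: 6 C, 1 Cl, 3 N, 3 O.
Implicit hydrogens by atom environment:
  3 × C (aromatic): no H
  2 × C: no H
  2 × N (aromatic): no H
  2 × O: no H
  1 × C (aromatic): 1 H
  1 × Cl: no H
  1 × N: 2 H
  1 × O: 1 H
  Total hydrogens = 4.
Molecular formula: C6H4ClN3O3

C6H4ClN3O3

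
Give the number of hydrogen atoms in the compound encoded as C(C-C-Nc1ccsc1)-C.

Hydrogens are implicit in SMILES; fill each atom to its normal valence:
  3 × C: 2 H each → 6
  3 × C (aromatic): 1 H each → 3
  1 × C: 3 H
  1 × C (aromatic): no H
  1 × N: 1 H
  1 × S (aromatic): no H
  Total hydrogens = 13.

13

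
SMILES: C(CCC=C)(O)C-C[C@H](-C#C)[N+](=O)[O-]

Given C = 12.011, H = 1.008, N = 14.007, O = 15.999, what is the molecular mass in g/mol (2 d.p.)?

Molecular formula: C10H15NO3.
M = 10×12.011 + 15×1.008 + 1×14.007 + 3×15.999 = 197.23 g/mol.

197.23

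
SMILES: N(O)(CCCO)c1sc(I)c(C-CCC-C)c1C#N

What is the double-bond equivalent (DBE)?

Molecular formula from the SMILES: C13H19IN2O2S.
DoU = (2C + 2 + N − H − X)/2 = (2·13 + 2 + 2 − 19 − 1)/2 = 10/2 = 5.
(Structurally: 1 ring(s) + 4 π bond(s) = 5.)

5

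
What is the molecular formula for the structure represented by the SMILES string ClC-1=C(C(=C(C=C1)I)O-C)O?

C7H6ClIO2

Heavy atoms from the SMILES: 7 C, 1 Cl, 1 I, 2 O.
Implicit hydrogens by atom environment:
  4 × C (aromatic): no H
  2 × C (aromatic): 1 H each → 2
  1 × C: 3 H
  1 × Cl: no H
  1 × I: no H
  1 × O: 1 H
  1 × O: no H
  Total hydrogens = 6.
Molecular formula: C7H6ClIO2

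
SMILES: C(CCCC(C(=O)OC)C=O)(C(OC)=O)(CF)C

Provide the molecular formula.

Heavy atoms from the SMILES: 12 C, 1 F, 5 O.
Implicit hydrogens by atom environment:
  5 × O: no H
  4 × C: 2 H each → 8
  3 × C: 3 H each → 9
  3 × C: no H
  2 × C: 1 H each → 2
  1 × F: no H
  Total hydrogens = 19.
Molecular formula: C12H19FO5

C12H19FO5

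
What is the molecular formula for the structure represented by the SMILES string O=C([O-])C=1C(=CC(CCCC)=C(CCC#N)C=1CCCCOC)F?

Heavy atoms from the SMILES: 19 C, 1 F, 1 N, 3 O.
Implicit hydrogens by atom environment:
  9 × C: 2 H each → 18
  5 × C (aromatic): no H
  2 × C: 3 H each → 6
  2 × C: no H
  2 × O: no H
  1 × C (aromatic): 1 H
  1 × F: no H
  1 × N: no H
  1 × O (charge -1): no H
  Total hydrogens = 25.
Net charge -1.
Molecular formula: C19H25FNO3-

C19H25FNO3-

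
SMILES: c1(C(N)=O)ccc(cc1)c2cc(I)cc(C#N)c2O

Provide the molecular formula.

Heavy atoms from the SMILES: 14 C, 1 I, 2 N, 2 O.
Implicit hydrogens by atom environment:
  6 × C (aromatic): 1 H each → 6
  6 × C (aromatic): no H
  2 × C: no H
  1 × I: no H
  1 × N: 2 H
  1 × N: no H
  1 × O: 1 H
  1 × O: no H
  Total hydrogens = 9.
Molecular formula: C14H9IN2O2

C14H9IN2O2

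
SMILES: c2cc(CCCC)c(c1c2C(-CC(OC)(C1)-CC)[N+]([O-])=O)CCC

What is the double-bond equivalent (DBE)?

6

Molecular formula from the SMILES: C20H31NO3.
DoU = (2C + 2 + N − H − X)/2 = (2·20 + 2 + 1 − 31 − 0)/2 = 12/2 = 6.
(Structurally: 2 ring(s) + 4 π bond(s) = 6.)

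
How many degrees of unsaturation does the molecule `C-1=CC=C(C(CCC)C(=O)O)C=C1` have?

Molecular formula from the SMILES: C11H14O2.
DoU = (2C + 2 + N − H − X)/2 = (2·11 + 2 + 0 − 14 − 0)/2 = 10/2 = 5.
(Structurally: 1 ring(s) + 4 π bond(s) = 5.)

5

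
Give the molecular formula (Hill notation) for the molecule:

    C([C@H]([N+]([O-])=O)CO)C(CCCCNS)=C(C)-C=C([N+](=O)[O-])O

C12H21N3O6S

Heavy atoms from the SMILES: 12 C, 3 N, 6 O, 1 S.
Implicit hydrogens by atom environment:
  6 × C: 2 H each → 12
  3 × C: no H
  2 × C: 1 H each → 2
  2 × N (charge +1): no H
  2 × O: 1 H each → 2
  2 × O: no H
  2 × O (charge -1): no H
  1 × C: 3 H
  1 × N: 1 H
  1 × S: 1 H
  Total hydrogens = 21.
Molecular formula: C12H21N3O6S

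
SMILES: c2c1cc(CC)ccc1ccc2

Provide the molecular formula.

Heavy atoms from the SMILES: 12 C.
Implicit hydrogens by atom environment:
  7 × C (aromatic): 1 H each → 7
  3 × C (aromatic): no H
  1 × C: 3 H
  1 × C: 2 H
  Total hydrogens = 12.
Molecular formula: C12H12

C12H12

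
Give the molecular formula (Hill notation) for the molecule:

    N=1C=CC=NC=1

Heavy atoms from the SMILES: 4 C, 2 N.
Implicit hydrogens by atom environment:
  4 × C (aromatic): 1 H each → 4
  2 × N (aromatic): no H
  Total hydrogens = 4.
Molecular formula: C4H4N2

C4H4N2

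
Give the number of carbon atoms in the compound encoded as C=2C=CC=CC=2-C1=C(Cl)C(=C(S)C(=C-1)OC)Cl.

The symbol for carbon appears 13 times in the SMILES. (Cl is a single chlorine, not C + l.)

13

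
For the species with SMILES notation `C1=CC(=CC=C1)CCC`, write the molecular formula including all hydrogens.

C9H12

Heavy atoms from the SMILES: 9 C.
Implicit hydrogens by atom environment:
  5 × C (aromatic): 1 H each → 5
  2 × C: 2 H each → 4
  1 × C: 3 H
  1 × C (aromatic): no H
  Total hydrogens = 12.
Molecular formula: C9H12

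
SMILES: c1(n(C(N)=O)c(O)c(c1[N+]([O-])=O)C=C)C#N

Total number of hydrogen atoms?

Hydrogens are implicit in SMILES; fill each atom to its normal valence:
  4 × C (aromatic): no H
  2 × C: no H
  2 × O: no H
  1 × C: 2 H
  1 × C: 1 H
  1 × N: 2 H
  1 × N (aromatic): no H
  1 × N: no H
  1 × N (charge +1): no H
  1 × O: 1 H
  1 × O (charge -1): no H
  Total hydrogens = 6.

6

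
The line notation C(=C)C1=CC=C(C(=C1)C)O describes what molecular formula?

C9H10O

Heavy atoms from the SMILES: 9 C, 1 O.
Implicit hydrogens by atom environment:
  3 × C (aromatic): 1 H each → 3
  3 × C (aromatic): no H
  1 × C: 3 H
  1 × C: 2 H
  1 × C: 1 H
  1 × O: 1 H
  Total hydrogens = 10.
Molecular formula: C9H10O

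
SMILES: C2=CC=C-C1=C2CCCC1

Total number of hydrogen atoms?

12

Hydrogens are implicit in SMILES; fill each atom to its normal valence:
  4 × C: 2 H each → 8
  4 × C (aromatic): 1 H each → 4
  2 × C (aromatic): no H
  Total hydrogens = 12.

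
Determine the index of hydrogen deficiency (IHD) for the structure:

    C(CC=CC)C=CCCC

Molecular formula from the SMILES: C10H18.
DoU = (2C + 2 + N − H − X)/2 = (2·10 + 2 + 0 − 18 − 0)/2 = 4/2 = 2.
(Structurally: 0 ring(s) + 2 π bond(s) = 2.)

2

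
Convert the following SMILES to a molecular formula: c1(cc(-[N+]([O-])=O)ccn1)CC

Heavy atoms from the SMILES: 7 C, 2 N, 2 O.
Implicit hydrogens by atom environment:
  3 × C (aromatic): 1 H each → 3
  2 × C (aromatic): no H
  1 × C: 3 H
  1 × C: 2 H
  1 × N (aromatic): no H
  1 × N (charge +1): no H
  1 × O: no H
  1 × O (charge -1): no H
  Total hydrogens = 8.
Molecular formula: C7H8N2O2

C7H8N2O2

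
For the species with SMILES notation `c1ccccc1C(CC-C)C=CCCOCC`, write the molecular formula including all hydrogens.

Heavy atoms from the SMILES: 16 C, 1 O.
Implicit hydrogens by atom environment:
  5 × C: 2 H each → 10
  5 × C (aromatic): 1 H each → 5
  3 × C: 1 H each → 3
  2 × C: 3 H each → 6
  1 × C (aromatic): no H
  1 × O: no H
  Total hydrogens = 24.
Molecular formula: C16H24O

C16H24O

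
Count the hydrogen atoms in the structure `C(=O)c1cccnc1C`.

Hydrogens are implicit in SMILES; fill each atom to its normal valence:
  3 × C (aromatic): 1 H each → 3
  2 × C (aromatic): no H
  1 × C: 3 H
  1 × C: 1 H
  1 × N (aromatic): no H
  1 × O: no H
  Total hydrogens = 7.

7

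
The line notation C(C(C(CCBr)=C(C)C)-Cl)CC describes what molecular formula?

C10H18BrCl

Heavy atoms from the SMILES: 1 Br, 10 C, 1 Cl.
Implicit hydrogens by atom environment:
  4 × C: 2 H each → 8
  3 × C: 3 H each → 9
  2 × C: no H
  1 × Br: no H
  1 × C: 1 H
  1 × Cl: no H
  Total hydrogens = 18.
Molecular formula: C10H18BrCl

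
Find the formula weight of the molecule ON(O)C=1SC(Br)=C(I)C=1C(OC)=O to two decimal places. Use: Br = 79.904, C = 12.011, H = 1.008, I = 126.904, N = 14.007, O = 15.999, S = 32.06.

Molecular formula: C6H5BrINO4S.
M = 1×79.904 + 6×12.011 + 5×1.008 + 1×126.904 + 1×14.007 + 4×15.999 + 1×32.06 = 393.98 g/mol.

393.98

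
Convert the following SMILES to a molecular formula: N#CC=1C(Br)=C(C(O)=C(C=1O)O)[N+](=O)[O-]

Heavy atoms from the SMILES: 1 Br, 7 C, 2 N, 5 O.
Implicit hydrogens by atom environment:
  6 × C (aromatic): no H
  3 × O: 1 H each → 3
  1 × Br: no H
  1 × C: no H
  1 × N: no H
  1 × N (charge +1): no H
  1 × O: no H
  1 × O (charge -1): no H
  Total hydrogens = 3.
Molecular formula: C7H3BrN2O5

C7H3BrN2O5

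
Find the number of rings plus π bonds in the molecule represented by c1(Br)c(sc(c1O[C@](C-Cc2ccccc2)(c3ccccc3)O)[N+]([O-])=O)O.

Molecular formula from the SMILES: C19H16BrNO5S.
DoU = (2C + 2 + N − H − X)/2 = (2·19 + 2 + 1 − 16 − 1)/2 = 24/2 = 12.
(Structurally: 3 ring(s) + 9 π bond(s) = 12.)

12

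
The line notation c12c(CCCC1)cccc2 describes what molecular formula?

C10H12

Heavy atoms from the SMILES: 10 C.
Implicit hydrogens by atom environment:
  4 × C: 2 H each → 8
  4 × C (aromatic): 1 H each → 4
  2 × C (aromatic): no H
  Total hydrogens = 12.
Molecular formula: C10H12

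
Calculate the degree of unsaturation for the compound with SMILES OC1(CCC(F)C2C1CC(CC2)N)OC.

Molecular formula from the SMILES: C11H20FNO2.
DoU = (2C + 2 + N − H − X)/2 = (2·11 + 2 + 1 − 20 − 1)/2 = 4/2 = 2.
(Structurally: 2 ring(s) + 0 π bond(s) = 2.)

2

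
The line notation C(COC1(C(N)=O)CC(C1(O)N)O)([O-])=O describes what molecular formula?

Heavy atoms from the SMILES: 7 C, 2 N, 6 O.
Implicit hydrogens by atom environment:
  4 × C: no H
  3 × O: no H
  2 × C: 2 H each → 4
  2 × N: 2 H each → 4
  2 × O: 1 H each → 2
  1 × C: 1 H
  1 × O (charge -1): no H
  Total hydrogens = 11.
Net charge -1.
Molecular formula: C7H11N2O6-

C7H11N2O6-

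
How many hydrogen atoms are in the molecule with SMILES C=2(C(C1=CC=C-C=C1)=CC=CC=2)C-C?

Hydrogens are implicit in SMILES; fill each atom to its normal valence:
  9 × C (aromatic): 1 H each → 9
  3 × C (aromatic): no H
  1 × C: 3 H
  1 × C: 2 H
  Total hydrogens = 14.

14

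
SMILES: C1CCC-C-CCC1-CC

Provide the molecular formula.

Heavy atoms from the SMILES: 10 C.
Implicit hydrogens by atom environment:
  8 × C: 2 H each → 16
  1 × C: 3 H
  1 × C: 1 H
  Total hydrogens = 20.
Molecular formula: C10H20

C10H20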